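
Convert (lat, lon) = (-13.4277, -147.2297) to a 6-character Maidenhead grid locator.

Shift to the Maidenhead origin (180°W, 90°S): lon 32.7703, lat 76.5723.
Field: lon ⌊32.7703/20⌋ = 1 → B; lat ⌊76.5723/10⌋ = 7 → H.
Square: lon ⌊12.7703/2⌋ = 6; lat ⌊6.5723/1⌋ = 6.
Subsquare: lon ⌊0.7703/0.0833333⌋ = 9 → j; lat ⌊0.5723/0.0416667⌋ = 13 → n.

BH66jn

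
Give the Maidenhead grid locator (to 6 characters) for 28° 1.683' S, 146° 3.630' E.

Offset from 180°W / 90°S: lon 326.0605°, lat 61.9719°.
Field: 326.0605/20 → 16 → Q, 61.9719/10 → 6 → G; chars QG.
Square: 6.0605/2 → 3, 1.9719/1 → 1; chars 31.
Subsquare: 0.0605/0.0833333 → 0 → a, 0.9719/0.0416667 → 23 → x; chars ax.

QG31ax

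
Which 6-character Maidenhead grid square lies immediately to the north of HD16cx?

Latitude subsquare x = 23; +1 → 24, wraps to 0 = a, carry into square.
Latitude square 6; +1 → 7.
The longitude characters are unchanged.

HD17ca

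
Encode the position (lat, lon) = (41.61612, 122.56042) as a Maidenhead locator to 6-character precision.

Offset from 180°W / 90°S: lon 302.5604°, lat 131.6161°.
Field (20°×10°, letters A–R): 302.5604/20 → 15 → P, 131.6161/10 → 13 → N; chars PN.
Square (2°×1°, digits 0–9): 2.5604/2 → 1, 1.6161/1 → 1; chars 11.
Subsquare (5′×2.5′, letters a–x): 0.5604/0.0833333 → 6 → g, 0.6161/0.0416667 → 14 → o; chars go.

PN11go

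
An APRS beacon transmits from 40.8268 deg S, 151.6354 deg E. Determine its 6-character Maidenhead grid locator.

Shift to the Maidenhead origin (180°W, 90°S): lon 331.6354, lat 49.1732.
Field: 331.6354/20 → 16 → Q, 49.1732/10 → 4 → E; chars QE.
Square: 11.6354/2 → 5, 9.1732/1 → 9; chars 59.
Subsquare: 1.6354/0.0833333 → 19 → t, 0.1732/0.0416667 → 4 → e; chars te.

QE59te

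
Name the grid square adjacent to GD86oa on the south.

GD85ox

Latitude subsquare a = 0; −1 → -1, wraps to 23 = x, carry into square.
Latitude square 6; −1 → 5.
The longitude characters are unchanged.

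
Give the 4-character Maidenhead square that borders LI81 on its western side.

Longitude square 8; −1 → 7.
The latitude characters are unchanged.

LI71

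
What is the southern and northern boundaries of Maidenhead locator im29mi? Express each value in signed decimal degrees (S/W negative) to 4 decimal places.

39.3333, 39.3750

Field I=8, M=12: +8·20° lon, +12·10° lat → SW at lon -20°, lat 30°.
Square 2, 9: +2·2° lon, +9·1° lat → SW at lon -16°, lat 39°.
Subsquare m=12, i=8: +12·0.0833333° lon, +8·0.0416667° lat → SW at lon -15°, lat 39.3333°.
Cell spans 0.0833333° lon × 0.0416667° lat.
south 39.3333, north 39.3750.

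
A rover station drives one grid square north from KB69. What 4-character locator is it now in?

KC60

Latitude square 9; +1 → 10, wraps to 0, carry into field.
Latitude field B = 1; +1 → 2 = C.
The longitude characters are unchanged.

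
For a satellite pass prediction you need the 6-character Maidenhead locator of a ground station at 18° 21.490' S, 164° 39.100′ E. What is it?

Shift to the Maidenhead origin (180°W, 90°S): lon 344.6517, lat 71.6418.
Field (20°×10°, letters A–R): lon ⌊344.6517/20⌋ = 17 → R; lat ⌊71.6418/10⌋ = 7 → H.
Square (2°×1°, digits 0–9): lon ⌊4.6517/2⌋ = 2; lat ⌊1.6418/1⌋ = 1.
Subsquare (5′×2.5′, letters a–x): lon ⌊0.6517/0.0833333⌋ = 7 → h; lat ⌊0.6418/0.0416667⌋ = 15 → p.

RH21hp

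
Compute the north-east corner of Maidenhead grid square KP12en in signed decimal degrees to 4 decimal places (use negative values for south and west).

Field K=10, P=15: +10·20° lon, +15·10° lat → SW at lon 20°, lat 60°.
Square 1, 2: +1·2° lon, +2·1° lat → SW at lon 22°, lat 62°.
Subsquare e=4, n=13: +4·0.0833333° lon, +13·0.0416667° lat → SW at lon 22.3333°, lat 62.5417°.
Cell spans 0.0833333° lon × 0.0416667° lat. NE corner is SW corner plus one full cell.
latitude 62.5833, longitude 22.4167.

62.5833, 22.4167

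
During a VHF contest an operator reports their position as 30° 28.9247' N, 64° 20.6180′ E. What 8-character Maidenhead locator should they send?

MM20el15

Add 180° to longitude and 90° to latitude: 244.34363, 120.48208.
Field: 244.34363/20 → 12 → M, 120.48208/10 → 12 → M; chars MM.
Square: 4.34363/2 → 2, 0.48208/1 → 0; chars 20.
Subsquare: 0.34363/0.0833333 → 4 → e, 0.48208/0.0416667 → 11 → l; chars el.
Extended square: 0.01030/0.00833333 → 1, 0.02375/0.00416667 → 5; chars 15.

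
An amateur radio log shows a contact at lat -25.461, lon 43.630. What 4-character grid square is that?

LG14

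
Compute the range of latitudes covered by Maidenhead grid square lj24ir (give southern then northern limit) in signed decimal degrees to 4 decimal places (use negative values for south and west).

Field L=11, J=9: +11·20° lon, +9·10° lat → SW at lon 40°, lat 0°.
Square 2, 4: +2·2° lon, +4·1° lat → SW at lon 44°, lat 4°.
Subsquare i=8, r=17: +8·0.0833333° lon, +17·0.0416667° lat → SW at lon 44.6667°, lat 4.70833°.
Cell spans 0.0833333° lon × 0.0416667° lat.
south 4.7083, north 4.7500.

4.7083, 4.7500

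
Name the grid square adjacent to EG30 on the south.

EF39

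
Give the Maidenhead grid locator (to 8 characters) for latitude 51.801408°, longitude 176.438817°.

RO81ft22

Add 180° to longitude and 90° to latitude: 356.43882, 141.80141.
Field: lon ⌊356.43882/20⌋ = 17 → R; lat ⌊141.80141/10⌋ = 14 → O.
Square: lon ⌊16.43882/2⌋ = 8; lat ⌊1.80141/1⌋ = 1.
Subsquare: lon ⌊0.43882/0.0833333⌋ = 5 → f; lat ⌊0.80141/0.0416667⌋ = 19 → t.
Extended square: lon ⌊0.02215/0.00833333⌋ = 2; lat ⌊0.00974/0.00416667⌋ = 2.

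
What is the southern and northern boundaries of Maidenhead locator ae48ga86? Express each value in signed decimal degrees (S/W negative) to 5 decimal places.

-41.97500, -41.97083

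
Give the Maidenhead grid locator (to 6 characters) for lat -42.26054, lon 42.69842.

LE17ir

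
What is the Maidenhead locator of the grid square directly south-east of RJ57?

Longitude square 5; +1 → 6.
Latitude square 7; −1 → 6.

RJ66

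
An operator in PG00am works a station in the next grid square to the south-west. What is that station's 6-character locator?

OG90xl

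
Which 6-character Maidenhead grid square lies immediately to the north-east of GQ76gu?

Longitude subsquare g = 6; +1 → 7 = h.
Latitude subsquare u = 20; +1 → 21 = v.

GQ76hv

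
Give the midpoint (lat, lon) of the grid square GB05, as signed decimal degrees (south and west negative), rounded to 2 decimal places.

-74.50, -59.00

Field G=6, B=1: +6·20° lon, +1·10° lat → SW at lon -60°, lat -80°.
Square 0, 5: +0·2° lon, +5·1° lat → SW at lon -60°, lat -75°.
Cell spans 2° lon × 1° lat. Centre is SW corner plus half of each.
latitude -74.50, longitude -59.00.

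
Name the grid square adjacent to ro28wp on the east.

RO28xp

Longitude subsquare w = 22; +1 → 23 = x.
The latitude characters are unchanged.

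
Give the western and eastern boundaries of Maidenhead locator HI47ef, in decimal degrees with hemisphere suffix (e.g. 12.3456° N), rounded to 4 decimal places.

Field H=7, I=8: +7·20° lon, +8·10° lat → SW at lon -40°, lat -10°.
Square 4, 7: +4·2° lon, +7·1° lat → SW at lon -32°, lat -3°.
Subsquare e=4, f=5: +4·0.0833333° lon, +5·0.0416667° lat → SW at lon -31.6667°, lat -2.79167°.
Cell spans 0.0833333° lon × 0.0416667° lat.
west 31.6667° W, east 31.5833° W.

31.6667° W, 31.5833° W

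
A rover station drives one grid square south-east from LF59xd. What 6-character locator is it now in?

Longitude subsquare x = 23; +1 → 24, wraps to 0 = a, carry into square.
Longitude square 5; +1 → 6.
Latitude subsquare d = 3; −1 → 2 = c.

LF69ac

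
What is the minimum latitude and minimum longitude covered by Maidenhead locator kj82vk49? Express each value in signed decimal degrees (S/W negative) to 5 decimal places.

Field K=10, J=9: +10·20° lon, +9·10° lat → SW at lon 20°, lat 0°.
Square 8, 2: +8·2° lon, +2·1° lat → SW at lon 36°, lat 2°.
Subsquare v=21, k=10: +21·0.0833333° lon, +10·0.0416667° lat → SW at lon 37.75°, lat 2.41667°.
Extended square 4, 9: +4·0.00833333° lon, +9·0.00416667° lat → SW at lon 37.7833°, lat 2.45417°.
latitude 2.45417, longitude 37.78333.

2.45417, 37.78333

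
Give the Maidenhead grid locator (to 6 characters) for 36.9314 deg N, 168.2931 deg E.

RM46dw

Shift to the Maidenhead origin (180°W, 90°S): lon 348.2931, lat 126.9314.
Field (20°×10°, letters A–R): 348.2931/20 → 17 → R, 126.9314/10 → 12 → M; chars RM.
Square (2°×1°, digits 0–9): 8.2931/2 → 4, 6.9314/1 → 6; chars 46.
Subsquare (5′×2.5′, letters a–x): 0.2931/0.0833333 → 3 → d, 0.9314/0.0416667 → 22 → w; chars dw.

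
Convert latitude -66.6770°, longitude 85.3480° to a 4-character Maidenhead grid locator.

Shift to the Maidenhead origin (180°W, 90°S): lon 265.35, lat 23.32.
Field: lon ⌊265.35/20⌋ = 13 → N; lat ⌊23.32/10⌋ = 2 → C.
Square: lon ⌊5.35/2⌋ = 2; lat ⌊3.32/1⌋ = 3.

NC23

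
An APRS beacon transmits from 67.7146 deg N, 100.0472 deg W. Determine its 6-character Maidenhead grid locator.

DP97xr

Offset from 180°W / 90°S: lon 79.9528°, lat 157.7146°.
Field: 79.9528/20 → 3 → D, 157.7146/10 → 15 → P; chars DP.
Square: 19.9528/2 → 9, 7.7146/1 → 7; chars 97.
Subsquare: 1.9528/0.0833333 → 23 → x, 0.7146/0.0416667 → 17 → r; chars xr.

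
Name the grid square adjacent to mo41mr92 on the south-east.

MO41nr01

Longitude extended square 9; +1 → 10, wraps to 0, carry into subsquare.
Longitude subsquare m = 12; +1 → 13 = n.
Latitude extended square 2; −1 → 1.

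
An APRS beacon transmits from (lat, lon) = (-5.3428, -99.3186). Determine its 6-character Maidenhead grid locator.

EI04ip

Offset from 180°W / 90°S: lon 80.6814°, lat 84.6572°.
Field: lon ⌊80.6814/20⌋ = 4 → E; lat ⌊84.6572/10⌋ = 8 → I.
Square: lon ⌊0.6814/2⌋ = 0; lat ⌊4.6572/1⌋ = 4.
Subsquare: lon ⌊0.6814/0.0833333⌋ = 8 → i; lat ⌊0.6572/0.0416667⌋ = 15 → p.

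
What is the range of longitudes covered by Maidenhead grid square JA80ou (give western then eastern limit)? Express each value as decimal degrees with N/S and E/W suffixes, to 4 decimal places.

17.1667° E, 17.2500° E

Field J=9, A=0: +9·20° lon, +0·10° lat → SW at lon 0°, lat -90°.
Square 8, 0: +8·2° lon, +0·1° lat → SW at lon 16°, lat -90°.
Subsquare o=14, u=20: +14·0.0833333° lon, +20·0.0416667° lat → SW at lon 17.1667°, lat -89.1667°.
Cell spans 0.0833333° lon × 0.0416667° lat.
west 17.1667° E, east 17.2500° E.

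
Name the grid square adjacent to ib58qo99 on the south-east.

IB58ro08

Longitude extended square 9; +1 → 10, wraps to 0, carry into subsquare.
Longitude subsquare q = 16; +1 → 17 = r.
Latitude extended square 9; −1 → 8.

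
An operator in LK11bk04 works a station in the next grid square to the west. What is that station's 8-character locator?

LK11ak94

Longitude extended square 0; −1 → -1, wraps to 9, carry into subsquare.
Longitude subsquare b = 1; −1 → 0 = a.
The latitude characters are unchanged.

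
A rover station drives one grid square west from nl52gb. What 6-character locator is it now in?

Longitude subsquare g = 6; −1 → 5 = f.
The latitude characters are unchanged.

NL52fb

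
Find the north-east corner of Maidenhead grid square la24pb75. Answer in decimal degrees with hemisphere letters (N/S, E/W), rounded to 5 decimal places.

Field L=11, A=0: +11·20° lon, +0·10° lat → SW at lon 40°, lat -90°.
Square 2, 4: +2·2° lon, +4·1° lat → SW at lon 44°, lat -86°.
Subsquare p=15, b=1: +15·0.0833333° lon, +1·0.0416667° lat → SW at lon 45.25°, lat -85.9583°.
Extended square 7, 5: +7·0.00833333° lon, +5·0.00416667° lat → SW at lon 45.3083°, lat -85.9375°.
Cell spans 0.00833333° lon × 0.00416667° lat. NE corner is SW corner plus one full cell.
latitude 85.93333° S, longitude 45.31667° E.

85.93333° S, 45.31667° E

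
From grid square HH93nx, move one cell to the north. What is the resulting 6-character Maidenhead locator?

Latitude subsquare x = 23; +1 → 24, wraps to 0 = a, carry into square.
Latitude square 3; +1 → 4.
The longitude characters are unchanged.

HH94na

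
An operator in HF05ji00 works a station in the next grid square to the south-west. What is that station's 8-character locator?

HF05ih99

Longitude extended square 0; −1 → -1, wraps to 9, carry into subsquare.
Longitude subsquare j = 9; −1 → 8 = i.
Latitude extended square 0; −1 → -1, wraps to 9, carry into subsquare.
Latitude subsquare i = 8; −1 → 7 = h.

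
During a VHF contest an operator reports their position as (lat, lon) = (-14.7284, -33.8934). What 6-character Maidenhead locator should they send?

Add 180° to longitude and 90° to latitude: 146.1066, 75.2716.
Field: 146.1066/20 → 7 → H, 75.2716/10 → 7 → H; chars HH.
Square: 6.1066/2 → 3, 5.2716/1 → 5; chars 35.
Subsquare: 0.1066/0.0833333 → 1 → b, 0.2716/0.0416667 → 6 → g; chars bg.

HH35bg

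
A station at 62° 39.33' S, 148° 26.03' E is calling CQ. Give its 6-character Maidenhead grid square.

QC47fi

Add 180° to longitude and 90° to latitude: 328.4338, 27.3445.
Field: 328.4338/20 → 16 → Q, 27.3445/10 → 2 → C; chars QC.
Square: 8.4338/2 → 4, 7.3445/1 → 7; chars 47.
Subsquare: 0.4338/0.0833333 → 5 → f, 0.3445/0.0416667 → 8 → i; chars fi.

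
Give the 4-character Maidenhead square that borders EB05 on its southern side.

EB04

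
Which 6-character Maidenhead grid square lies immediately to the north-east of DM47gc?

DM47hd

Longitude subsquare g = 6; +1 → 7 = h.
Latitude subsquare c = 2; +1 → 3 = d.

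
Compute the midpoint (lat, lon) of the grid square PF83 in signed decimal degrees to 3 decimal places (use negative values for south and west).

Field P=15, F=5: +15·20° lon, +5·10° lat → SW at lon 120°, lat -40°.
Square 8, 3: +8·2° lon, +3·1° lat → SW at lon 136°, lat -37°.
Cell spans 2° lon × 1° lat. Centre is SW corner plus half of each.
latitude -36.500, longitude 137.000.

-36.500, 137.000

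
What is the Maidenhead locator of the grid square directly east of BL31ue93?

BL31ve03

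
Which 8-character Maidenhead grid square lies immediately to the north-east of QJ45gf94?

QJ45hf05

Longitude extended square 9; +1 → 10, wraps to 0, carry into subsquare.
Longitude subsquare g = 6; +1 → 7 = h.
Latitude extended square 4; +1 → 5.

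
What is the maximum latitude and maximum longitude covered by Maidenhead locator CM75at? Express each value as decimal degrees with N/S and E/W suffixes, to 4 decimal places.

35.8333° N, 125.9167° W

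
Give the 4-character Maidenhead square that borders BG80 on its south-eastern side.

BF99

Longitude square 8; +1 → 9.
Latitude square 0; −1 → -1, wraps to 9, carry into field.
Latitude field G = 6; −1 → 5 = F.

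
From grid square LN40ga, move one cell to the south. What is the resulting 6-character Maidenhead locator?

LM49gx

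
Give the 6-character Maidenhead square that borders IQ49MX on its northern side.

Latitude subsquare x = 23; +1 → 24, wraps to 0 = a, carry into square.
Latitude square 9; +1 → 10, wraps to 0, carry into field.
Latitude field Q = 16; +1 → 17 = R.
The longitude characters are unchanged.

IR40ma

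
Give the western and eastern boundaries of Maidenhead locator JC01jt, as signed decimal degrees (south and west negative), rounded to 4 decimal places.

0.7500, 0.8333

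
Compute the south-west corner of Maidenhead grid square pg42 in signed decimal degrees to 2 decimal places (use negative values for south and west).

-28.00, 128.00

Field P=15, G=6: +15·20° lon, +6·10° lat → SW at lon 120°, lat -30°.
Square 4, 2: +4·2° lon, +2·1° lat → SW at lon 128°, lat -28°.
latitude -28.00, longitude 128.00.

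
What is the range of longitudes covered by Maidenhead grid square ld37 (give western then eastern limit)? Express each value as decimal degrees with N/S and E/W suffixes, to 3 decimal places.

46.000° E, 48.000° E

Field L=11, D=3: +11·20° lon, +3·10° lat → SW at lon 40°, lat -60°.
Square 3, 7: +3·2° lon, +7·1° lat → SW at lon 46°, lat -53°.
Cell spans 2° lon × 1° lat.
west 46.000° E, east 48.000° E.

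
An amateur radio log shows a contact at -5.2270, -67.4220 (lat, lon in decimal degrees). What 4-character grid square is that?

Shift to the Maidenhead origin (180°W, 90°S): lon 112.58, lat 84.77.
Field: lon ⌊112.58/20⌋ = 5 → F; lat ⌊84.77/10⌋ = 8 → I.
Square: lon ⌊12.58/2⌋ = 6; lat ⌊4.77/1⌋ = 4.

FI64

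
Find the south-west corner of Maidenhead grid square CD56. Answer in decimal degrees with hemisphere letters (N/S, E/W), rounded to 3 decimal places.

Field C=2, D=3: +2·20° lon, +3·10° lat → SW at lon -140°, lat -60°.
Square 5, 6: +5·2° lon, +6·1° lat → SW at lon -130°, lat -54°.
latitude 54.000° S, longitude 130.000° W.

54.000° S, 130.000° W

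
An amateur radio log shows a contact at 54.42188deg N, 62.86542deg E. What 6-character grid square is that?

MO14kk

Offset from 180°W / 90°S: lon 242.8654°, lat 144.4219°.
Field: 242.8654/20 → 12 → M, 144.4219/10 → 14 → O; chars MO.
Square: 2.8654/2 → 1, 4.4219/1 → 4; chars 14.
Subsquare: 0.8654/0.0833333 → 10 → k, 0.4219/0.0416667 → 10 → k; chars kk.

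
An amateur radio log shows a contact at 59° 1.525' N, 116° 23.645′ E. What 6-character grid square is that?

OO89ea

Offset from 180°W / 90°S: lon 296.3941°, lat 149.0254°.
Field: 296.3941/20 → 14 → O, 149.0254/10 → 14 → O; chars OO.
Square: 16.3941/2 → 8, 9.0254/1 → 9; chars 89.
Subsquare: 0.3941/0.0833333 → 4 → e, 0.0254/0.0416667 → 0 → a; chars ea.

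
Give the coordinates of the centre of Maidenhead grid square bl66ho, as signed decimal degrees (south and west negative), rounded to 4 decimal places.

26.6042, -147.3750

Field B=1, L=11: +1·20° lon, +11·10° lat → SW at lon -160°, lat 20°.
Square 6, 6: +6·2° lon, +6·1° lat → SW at lon -148°, lat 26°.
Subsquare h=7, o=14: +7·0.0833333° lon, +14·0.0416667° lat → SW at lon -147.417°, lat 26.5833°.
Cell spans 0.0833333° lon × 0.0416667° lat. Centre is SW corner plus half of each.
latitude 26.6042, longitude -147.3750.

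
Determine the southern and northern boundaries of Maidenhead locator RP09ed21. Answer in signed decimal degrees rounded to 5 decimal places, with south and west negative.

69.12917, 69.13333

Field R=17, P=15: +17·20° lon, +15·10° lat → SW at lon 160°, lat 60°.
Square 0, 9: +0·2° lon, +9·1° lat → SW at lon 160°, lat 69°.
Subsquare e=4, d=3: +4·0.0833333° lon, +3·0.0416667° lat → SW at lon 160.333°, lat 69.125°.
Extended square 2, 1: +2·0.00833333° lon, +1·0.00416667° lat → SW at lon 160.35°, lat 69.1292°.
Cell spans 0.00833333° lon × 0.00416667° lat.
south 69.12917, north 69.13333.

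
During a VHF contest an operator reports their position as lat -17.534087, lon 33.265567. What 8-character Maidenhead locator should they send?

KH62pl11

Offset from 180°W / 90°S: lon 213.26557°, lat 72.46591°.
Field: lon ⌊213.26557/20⌋ = 10 → K; lat ⌊72.46591/10⌋ = 7 → H.
Square: lon ⌊13.26557/2⌋ = 6; lat ⌊2.46591/1⌋ = 2.
Subsquare: lon ⌊1.26557/0.0833333⌋ = 15 → p; lat ⌊0.46591/0.0416667⌋ = 11 → l.
Extended square: lon ⌊0.01557/0.00833333⌋ = 1; lat ⌊0.00758/0.00416667⌋ = 1.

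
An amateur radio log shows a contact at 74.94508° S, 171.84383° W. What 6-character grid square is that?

AB45bb

Offset from 180°W / 90°S: lon 8.1562°, lat 15.0549°.
Field: lon ⌊8.1562/20⌋ = 0 → A; lat ⌊15.0549/10⌋ = 1 → B.
Square: lon ⌊8.1562/2⌋ = 4; lat ⌊5.0549/1⌋ = 5.
Subsquare: lon ⌊0.1562/0.0833333⌋ = 1 → b; lat ⌊0.0549/0.0416667⌋ = 1 → b.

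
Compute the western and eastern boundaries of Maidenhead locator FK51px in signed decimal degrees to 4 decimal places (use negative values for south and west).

-68.7500, -68.6667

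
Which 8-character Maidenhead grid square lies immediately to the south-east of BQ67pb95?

BQ67qb04

Longitude extended square 9; +1 → 10, wraps to 0, carry into subsquare.
Longitude subsquare p = 15; +1 → 16 = q.
Latitude extended square 5; −1 → 4.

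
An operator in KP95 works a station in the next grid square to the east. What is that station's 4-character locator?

Longitude square 9; +1 → 10, wraps to 0, carry into field.
Longitude field K = 10; +1 → 11 = L.
The latitude characters are unchanged.

LP05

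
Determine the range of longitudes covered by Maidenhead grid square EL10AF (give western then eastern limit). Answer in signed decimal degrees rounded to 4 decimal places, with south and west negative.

Field E=4, L=11: +4·20° lon, +11·10° lat → SW at lon -100°, lat 20°.
Square 1, 0: +1·2° lon, +0·1° lat → SW at lon -98°, lat 20°.
Subsquare a=0, f=5: +0·0.0833333° lon, +5·0.0416667° lat → SW at lon -98°, lat 20.2083°.
Cell spans 0.0833333° lon × 0.0416667° lat.
west -98.0000, east -97.9167.

-98.0000, -97.9167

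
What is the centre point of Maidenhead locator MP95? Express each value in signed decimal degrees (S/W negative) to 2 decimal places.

65.50, 79.00

Field M=12, P=15: +12·20° lon, +15·10° lat → SW at lon 60°, lat 60°.
Square 9, 5: +9·2° lon, +5·1° lat → SW at lon 78°, lat 65°.
Cell spans 2° lon × 1° lat. Centre is SW corner plus half of each.
latitude 65.50, longitude 79.00.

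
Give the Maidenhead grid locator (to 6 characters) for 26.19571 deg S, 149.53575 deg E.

Offset from 180°W / 90°S: lon 329.5358°, lat 63.8043°.
Field: lon ⌊329.5358/20⌋ = 16 → Q; lat ⌊63.8043/10⌋ = 6 → G.
Square: lon ⌊9.5358/2⌋ = 4; lat ⌊3.8043/1⌋ = 3.
Subsquare: lon ⌊1.5358/0.0833333⌋ = 18 → s; lat ⌊0.8043/0.0416667⌋ = 19 → t.

QG43st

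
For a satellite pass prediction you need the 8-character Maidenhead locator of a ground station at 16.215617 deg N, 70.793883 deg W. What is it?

Add 180° to longitude and 90° to latitude: 109.20612, 106.21562.
Field: 109.20612/20 → 5 → F, 106.21562/10 → 10 → K; chars FK.
Square: 9.20612/2 → 4, 6.21562/1 → 6; chars 46.
Subsquare: 1.20612/0.0833333 → 14 → o, 0.21562/0.0416667 → 5 → f; chars of.
Extended square: 0.03945/0.00833333 → 4, 0.00728/0.00416667 → 1; chars 41.

FK46of41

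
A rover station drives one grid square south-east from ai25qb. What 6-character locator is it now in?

Longitude subsquare q = 16; +1 → 17 = r.
Latitude subsquare b = 1; −1 → 0 = a.

AI25ra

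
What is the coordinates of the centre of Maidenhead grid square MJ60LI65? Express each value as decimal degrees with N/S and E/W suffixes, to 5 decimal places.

0.35625° N, 72.97083° E

Field M=12, J=9: +12·20° lon, +9·10° lat → SW at lon 60°, lat 0°.
Square 6, 0: +6·2° lon, +0·1° lat → SW at lon 72°, lat 0°.
Subsquare l=11, i=8: +11·0.0833333° lon, +8·0.0416667° lat → SW at lon 72.9167°, lat 0.333333°.
Extended square 6, 5: +6·0.00833333° lon, +5·0.00416667° lat → SW at lon 72.9667°, lat 0.354167°.
Cell spans 0.00833333° lon × 0.00416667° lat. Centre is SW corner plus half of each.
latitude 0.35625° N, longitude 72.97083° E.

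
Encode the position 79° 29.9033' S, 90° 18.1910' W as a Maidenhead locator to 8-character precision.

EB40um30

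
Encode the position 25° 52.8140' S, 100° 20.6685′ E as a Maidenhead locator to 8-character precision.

Shift to the Maidenhead origin (180°W, 90°S): lon 280.34447, lat 64.11977.
Field (20°×10°, letters A–R): 280.34447/20 → 14 → O, 64.11977/10 → 6 → G; chars OG.
Square (2°×1°, digits 0–9): 0.34447/2 → 0, 4.11977/1 → 4; chars 04.
Subsquare (5′×2.5′, letters a–x): 0.34447/0.0833333 → 4 → e, 0.11977/0.0416667 → 2 → c; chars ec.
Extended square (30″×15″, digits 0–9): 0.01114/0.00833333 → 1, 0.03643/0.00416667 → 8; chars 18.

OG04ec18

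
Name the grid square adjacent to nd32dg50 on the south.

ND32df59

Latitude extended square 0; −1 → -1, wraps to 9, carry into subsquare.
Latitude subsquare g = 6; −1 → 5 = f.
The longitude characters are unchanged.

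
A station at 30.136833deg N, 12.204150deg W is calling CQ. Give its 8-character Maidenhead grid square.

Shift to the Maidenhead origin (180°W, 90°S): lon 167.79585, lat 120.13683.
Field: lon ⌊167.79585/20⌋ = 8 → I; lat ⌊120.13683/10⌋ = 12 → M.
Square: lon ⌊7.79585/2⌋ = 3; lat ⌊0.13683/1⌋ = 0.
Subsquare: lon ⌊1.79585/0.0833333⌋ = 21 → v; lat ⌊0.13683/0.0416667⌋ = 3 → d.
Extended square: lon ⌊0.04585/0.00833333⌋ = 5; lat ⌊0.01183/0.00416667⌋ = 2.

IM30vd52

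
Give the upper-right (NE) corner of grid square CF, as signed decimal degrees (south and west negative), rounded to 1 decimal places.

Field C=2, F=5: +2·20° lon, +5·10° lat → SW at lon -140°, lat -40°.
Cell spans 20° lon × 10° lat. NE corner is SW corner plus one full cell.
latitude -30.0, longitude -120.0.

-30.0, -120.0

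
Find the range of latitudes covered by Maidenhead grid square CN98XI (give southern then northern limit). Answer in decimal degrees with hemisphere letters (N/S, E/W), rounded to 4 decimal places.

48.3333° N, 48.3750° N

Field C=2, N=13: +2·20° lon, +13·10° lat → SW at lon -140°, lat 40°.
Square 9, 8: +9·2° lon, +8·1° lat → SW at lon -122°, lat 48°.
Subsquare x=23, i=8: +23·0.0833333° lon, +8·0.0416667° lat → SW at lon -120.083°, lat 48.3333°.
Cell spans 0.0833333° lon × 0.0416667° lat.
south 48.3333° N, north 48.3750° N.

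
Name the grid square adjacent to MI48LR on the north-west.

MI48ks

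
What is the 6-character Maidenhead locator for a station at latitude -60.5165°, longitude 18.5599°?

JC99gl

Offset from 180°W / 90°S: lon 198.5599°, lat 29.4835°.
Field: lon ⌊198.5599/20⌋ = 9 → J; lat ⌊29.4835/10⌋ = 2 → C.
Square: lon ⌊18.5599/2⌋ = 9; lat ⌊9.4835/1⌋ = 9.
Subsquare: lon ⌊0.5599/0.0833333⌋ = 6 → g; lat ⌊0.4835/0.0416667⌋ = 11 → l.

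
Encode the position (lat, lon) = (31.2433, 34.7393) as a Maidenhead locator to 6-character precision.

Add 180° to longitude and 90° to latitude: 214.7393, 121.2433.
Field: lon ⌊214.7393/20⌋ = 10 → K; lat ⌊121.2433/10⌋ = 12 → M.
Square: lon ⌊14.7393/2⌋ = 7; lat ⌊1.2433/1⌋ = 1.
Subsquare: lon ⌊0.7393/0.0833333⌋ = 8 → i; lat ⌊0.2433/0.0416667⌋ = 5 → f.

KM71if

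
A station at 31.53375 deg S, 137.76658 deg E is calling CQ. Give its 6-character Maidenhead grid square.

PF88vl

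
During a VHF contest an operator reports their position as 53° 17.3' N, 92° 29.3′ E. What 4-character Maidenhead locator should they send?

Offset from 180°W / 90°S: lon 272.49°, lat 143.29°.
Field: 272.49/20 → 13 → N, 143.29/10 → 14 → O; chars NO.
Square: 12.49/2 → 6, 3.29/1 → 3; chars 63.

NO63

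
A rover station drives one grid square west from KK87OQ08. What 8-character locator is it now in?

KK87nq98

Longitude extended square 0; −1 → -1, wraps to 9, carry into subsquare.
Longitude subsquare o = 14; −1 → 13 = n.
The latitude characters are unchanged.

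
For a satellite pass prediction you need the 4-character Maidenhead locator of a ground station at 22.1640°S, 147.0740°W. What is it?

BG67

Offset from 180°W / 90°S: lon 32.93°, lat 67.84°.
Field (20°×10°, letters A–R): lon ⌊32.93/20⌋ = 1 → B; lat ⌊67.84/10⌋ = 6 → G.
Square (2°×1°, digits 0–9): lon ⌊12.93/2⌋ = 6; lat ⌊7.84/1⌋ = 7.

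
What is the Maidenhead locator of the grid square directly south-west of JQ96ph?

JQ96og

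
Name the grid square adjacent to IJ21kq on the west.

Longitude subsquare k = 10; −1 → 9 = j.
The latitude characters are unchanged.

IJ21jq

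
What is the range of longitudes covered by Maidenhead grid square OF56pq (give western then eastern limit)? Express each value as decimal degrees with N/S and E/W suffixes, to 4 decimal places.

111.2500° E, 111.3333° E

Field O=14, F=5: +14·20° lon, +5·10° lat → SW at lon 100°, lat -40°.
Square 5, 6: +5·2° lon, +6·1° lat → SW at lon 110°, lat -34°.
Subsquare p=15, q=16: +15·0.0833333° lon, +16·0.0416667° lat → SW at lon 111.25°, lat -33.3333°.
Cell spans 0.0833333° lon × 0.0416667° lat.
west 111.2500° E, east 111.3333° E.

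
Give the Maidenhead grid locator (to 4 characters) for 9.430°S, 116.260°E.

OI80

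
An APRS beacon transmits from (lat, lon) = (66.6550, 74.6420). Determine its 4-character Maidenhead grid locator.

Offset from 180°W / 90°S: lon 254.64°, lat 156.66°.
Field: 254.64/20 → 12 → M, 156.66/10 → 15 → P; chars MP.
Square: 14.64/2 → 7, 6.66/1 → 6; chars 76.

MP76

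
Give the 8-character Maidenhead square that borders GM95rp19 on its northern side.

Latitude extended square 9; +1 → 10, wraps to 0, carry into subsquare.
Latitude subsquare p = 15; +1 → 16 = q.
The longitude characters are unchanged.

GM95rq10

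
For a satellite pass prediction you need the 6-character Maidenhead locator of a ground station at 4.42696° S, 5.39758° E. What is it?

JI25qn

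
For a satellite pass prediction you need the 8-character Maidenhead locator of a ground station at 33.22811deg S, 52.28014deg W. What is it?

Add 180° to longitude and 90° to latitude: 127.71986, 56.77189.
Field: 127.71986/20 → 6 → G, 56.77189/10 → 5 → F; chars GF.
Square: 7.71986/2 → 3, 6.77189/1 → 6; chars 36.
Subsquare: 1.71986/0.0833333 → 20 → u, 0.77189/0.0416667 → 18 → s; chars us.
Extended square: 0.05319/0.00833333 → 6, 0.02189/0.00416667 → 5; chars 65.

GF36us65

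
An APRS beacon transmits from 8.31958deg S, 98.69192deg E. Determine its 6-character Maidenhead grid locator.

NI91iq

Shift to the Maidenhead origin (180°W, 90°S): lon 278.6919, lat 81.6804.
Field: lon ⌊278.6919/20⌋ = 13 → N; lat ⌊81.6804/10⌋ = 8 → I.
Square: lon ⌊18.6919/2⌋ = 9; lat ⌊1.6804/1⌋ = 1.
Subsquare: lon ⌊0.6919/0.0833333⌋ = 8 → i; lat ⌊0.6804/0.0416667⌋ = 16 → q.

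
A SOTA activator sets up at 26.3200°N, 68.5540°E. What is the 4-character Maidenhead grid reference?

ML46

Offset from 180°W / 90°S: lon 248.55°, lat 116.32°.
Field: 248.55/20 → 12 → M, 116.32/10 → 11 → L; chars ML.
Square: 8.55/2 → 4, 6.32/1 → 6; chars 46.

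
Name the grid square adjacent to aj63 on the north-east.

Longitude square 6; +1 → 7.
Latitude square 3; +1 → 4.

AJ74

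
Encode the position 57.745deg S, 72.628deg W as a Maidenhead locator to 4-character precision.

FD32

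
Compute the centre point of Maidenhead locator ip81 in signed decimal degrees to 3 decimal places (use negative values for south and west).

61.500, -3.000

Field I=8, P=15: +8·20° lon, +15·10° lat → SW at lon -20°, lat 60°.
Square 8, 1: +8·2° lon, +1·1° lat → SW at lon -4°, lat 61°.
Cell spans 2° lon × 1° lat. Centre is SW corner plus half of each.
latitude 61.500, longitude -3.000.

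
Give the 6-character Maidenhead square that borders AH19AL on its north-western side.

Longitude subsquare a = 0; −1 → -1, wraps to 23 = x, carry into square.
Longitude square 1; −1 → 0.
Latitude subsquare l = 11; +1 → 12 = m.

AH09xm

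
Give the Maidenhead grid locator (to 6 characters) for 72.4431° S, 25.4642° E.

KB27rn

Shift to the Maidenhead origin (180°W, 90°S): lon 205.4642, lat 17.5569.
Field: lon ⌊205.4642/20⌋ = 10 → K; lat ⌊17.5569/10⌋ = 1 → B.
Square: lon ⌊5.4642/2⌋ = 2; lat ⌊7.5569/1⌋ = 7.
Subsquare: lon ⌊1.4642/0.0833333⌋ = 17 → r; lat ⌊0.5569/0.0416667⌋ = 13 → n.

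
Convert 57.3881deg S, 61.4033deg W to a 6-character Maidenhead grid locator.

Add 180° to longitude and 90° to latitude: 118.5967, 32.6119.
Field: 118.5967/20 → 5 → F, 32.6119/10 → 3 → D; chars FD.
Square: 18.5967/2 → 9, 2.6119/1 → 2; chars 92.
Subsquare: 0.5967/0.0833333 → 7 → h, 0.6119/0.0416667 → 14 → o; chars ho.

FD92ho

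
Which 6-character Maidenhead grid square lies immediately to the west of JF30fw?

JF30ew

Longitude subsquare f = 5; −1 → 4 = e.
The latitude characters are unchanged.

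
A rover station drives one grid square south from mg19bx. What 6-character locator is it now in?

Latitude subsquare x = 23; −1 → 22 = w.
The longitude characters are unchanged.

MG19bw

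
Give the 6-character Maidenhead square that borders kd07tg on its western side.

Longitude subsquare t = 19; −1 → 18 = s.
The latitude characters are unchanged.

KD07sg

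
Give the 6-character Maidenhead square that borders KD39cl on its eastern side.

KD39dl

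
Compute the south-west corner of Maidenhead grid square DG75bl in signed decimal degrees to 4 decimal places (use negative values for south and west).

Field D=3, G=6: +3·20° lon, +6·10° lat → SW at lon -120°, lat -30°.
Square 7, 5: +7·2° lon, +5·1° lat → SW at lon -106°, lat -25°.
Subsquare b=1, l=11: +1·0.0833333° lon, +11·0.0416667° lat → SW at lon -105.917°, lat -24.5417°.
latitude -24.5417, longitude -105.9167.

-24.5417, -105.9167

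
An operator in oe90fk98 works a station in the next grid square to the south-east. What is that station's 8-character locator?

Longitude extended square 9; +1 → 10, wraps to 0, carry into subsquare.
Longitude subsquare f = 5; +1 → 6 = g.
Latitude extended square 8; −1 → 7.

OE90gk07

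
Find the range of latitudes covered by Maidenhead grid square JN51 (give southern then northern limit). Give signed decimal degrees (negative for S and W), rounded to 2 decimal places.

Field J=9, N=13: +9·20° lon, +13·10° lat → SW at lon 0°, lat 40°.
Square 5, 1: +5·2° lon, +1·1° lat → SW at lon 10°, lat 41°.
Cell spans 2° lon × 1° lat.
south 41.00, north 42.00.

41.00, 42.00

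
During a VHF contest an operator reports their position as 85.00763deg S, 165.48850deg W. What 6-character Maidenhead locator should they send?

Add 180° to longitude and 90° to latitude: 14.5115, 4.9924.
Field (20°×10°, letters A–R): lon ⌊14.5115/20⌋ = 0 → A; lat ⌊4.9924/10⌋ = 0 → A.
Square (2°×1°, digits 0–9): lon ⌊14.5115/2⌋ = 7; lat ⌊4.9924/1⌋ = 4.
Subsquare (5′×2.5′, letters a–x): lon ⌊0.5115/0.0833333⌋ = 6 → g; lat ⌊0.9924/0.0416667⌋ = 23 → x.

AA74gx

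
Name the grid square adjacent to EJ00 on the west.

Longitude square 0; −1 → -1, wraps to 9, carry into field.
Longitude field E = 4; −1 → 3 = D.
The latitude characters are unchanged.

DJ90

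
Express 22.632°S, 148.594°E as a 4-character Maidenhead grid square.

QG47

Offset from 180°W / 90°S: lon 328.59°, lat 67.37°.
Field (20°×10°, letters A–R): lon ⌊328.59/20⌋ = 16 → Q; lat ⌊67.37/10⌋ = 6 → G.
Square (2°×1°, digits 0–9): lon ⌊8.59/2⌋ = 4; lat ⌊7.37/1⌋ = 7.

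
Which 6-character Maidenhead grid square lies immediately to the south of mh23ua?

Latitude subsquare a = 0; −1 → -1, wraps to 23 = x, carry into square.
Latitude square 3; −1 → 2.
The longitude characters are unchanged.

MH22ux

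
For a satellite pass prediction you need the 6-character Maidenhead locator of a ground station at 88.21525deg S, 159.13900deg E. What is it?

QA91ns

Add 180° to longitude and 90° to latitude: 339.1390, 1.7848.
Field: 339.1390/20 → 16 → Q, 1.7848/10 → 0 → A; chars QA.
Square: 19.1390/2 → 9, 1.7848/1 → 1; chars 91.
Subsquare: 1.1390/0.0833333 → 13 → n, 0.7848/0.0416667 → 18 → s; chars ns.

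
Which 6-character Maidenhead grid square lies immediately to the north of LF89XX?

LG80xa

Latitude subsquare x = 23; +1 → 24, wraps to 0 = a, carry into square.
Latitude square 9; +1 → 10, wraps to 0, carry into field.
Latitude field F = 5; +1 → 6 = G.
The longitude characters are unchanged.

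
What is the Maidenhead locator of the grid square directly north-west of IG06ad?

Longitude subsquare a = 0; −1 → -1, wraps to 23 = x, carry into square.
Longitude square 0; −1 → -1, wraps to 9, carry into field.
Longitude field I = 8; −1 → 7 = H.
Latitude subsquare d = 3; +1 → 4 = e.

HG96xe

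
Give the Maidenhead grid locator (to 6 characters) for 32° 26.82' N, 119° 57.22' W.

DM02ak

Shift to the Maidenhead origin (180°W, 90°S): lon 60.0463, lat 122.4470.
Field: 60.0463/20 → 3 → D, 122.4470/10 → 12 → M; chars DM.
Square: 0.0463/2 → 0, 2.4470/1 → 2; chars 02.
Subsquare: 0.0463/0.0833333 → 0 → a, 0.4470/0.0416667 → 10 → k; chars ak.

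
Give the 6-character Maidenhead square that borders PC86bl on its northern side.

PC86bm

Latitude subsquare l = 11; +1 → 12 = m.
The longitude characters are unchanged.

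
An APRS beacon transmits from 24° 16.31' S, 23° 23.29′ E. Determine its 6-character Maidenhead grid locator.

KG15qr

Offset from 180°W / 90°S: lon 203.3882°, lat 65.7282°.
Field (20°×10°, letters A–R): lon ⌊203.3882/20⌋ = 10 → K; lat ⌊65.7282/10⌋ = 6 → G.
Square (2°×1°, digits 0–9): lon ⌊3.3882/2⌋ = 1; lat ⌊5.7282/1⌋ = 5.
Subsquare (5′×2.5′, letters a–x): lon ⌊1.3882/0.0833333⌋ = 16 → q; lat ⌊0.7282/0.0416667⌋ = 17 → r.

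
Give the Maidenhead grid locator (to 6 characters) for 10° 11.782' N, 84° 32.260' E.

NK20ge

Add 180° to longitude and 90° to latitude: 264.5377, 100.1964.
Field: 264.5377/20 → 13 → N, 100.1964/10 → 10 → K; chars NK.
Square: 4.5377/2 → 2, 0.1964/1 → 0; chars 20.
Subsquare: 0.5377/0.0833333 → 6 → g, 0.1964/0.0416667 → 4 → e; chars ge.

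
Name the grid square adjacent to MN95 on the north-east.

Longitude square 9; +1 → 10, wraps to 0, carry into field.
Longitude field M = 12; +1 → 13 = N.
Latitude square 5; +1 → 6.

NN06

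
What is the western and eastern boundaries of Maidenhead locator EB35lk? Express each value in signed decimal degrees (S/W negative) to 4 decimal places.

-93.0833, -93.0000

Field E=4, B=1: +4·20° lon, +1·10° lat → SW at lon -100°, lat -80°.
Square 3, 5: +3·2° lon, +5·1° lat → SW at lon -94°, lat -75°.
Subsquare l=11, k=10: +11·0.0833333° lon, +10·0.0416667° lat → SW at lon -93.0833°, lat -74.5833°.
Cell spans 0.0833333° lon × 0.0416667° lat.
west -93.0833, east -93.0000.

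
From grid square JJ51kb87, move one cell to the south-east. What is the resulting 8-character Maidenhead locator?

JJ51kb96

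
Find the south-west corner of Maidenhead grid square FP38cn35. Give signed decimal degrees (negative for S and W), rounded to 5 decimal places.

68.56250, -73.80833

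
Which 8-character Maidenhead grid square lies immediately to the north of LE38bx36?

Latitude extended square 6; +1 → 7.
The longitude characters are unchanged.

LE38bx37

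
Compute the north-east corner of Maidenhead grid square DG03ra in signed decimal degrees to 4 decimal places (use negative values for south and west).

-26.9583, -118.5000

Field D=3, G=6: +3·20° lon, +6·10° lat → SW at lon -120°, lat -30°.
Square 0, 3: +0·2° lon, +3·1° lat → SW at lon -120°, lat -27°.
Subsquare r=17, a=0: +17·0.0833333° lon, +0·0.0416667° lat → SW at lon -118.583°, lat -27°.
Cell spans 0.0833333° lon × 0.0416667° lat. NE corner is SW corner plus one full cell.
latitude -26.9583, longitude -118.5000.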